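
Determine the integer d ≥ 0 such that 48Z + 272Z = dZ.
In the PID Z, (a, b) is generated by gcd(a, b). Compute gcd(272, 48) with the extended Euclidean algorithm, tracking rows (r, s, t) with s·272 + t·48 = r:
  row A: (272, 1, 0)   [1·272 + 0·48 = 272]
  row B: (48, 0, 1)   [0·272 + 1·48 = 48]
  272 = 5·48 + 32   → row C = row A − 5·row B = (32, 1, −5)   [check: 1·272 − 5·48 = 32]
  48 = 1·32 + 16   → row D = row B − 1·row C = (16, −1, 6)   [check: −1·272 + 6·48 = 16]
  32 = 2·16 + 0   → remainder 0, stop. gcd = 16 (last nonzero row D).
So gcd(48, 272) = 16, with Bézout identity −1·272 + 6·48 = 16. Containment (⊇): the Bézout identity exhibits 16 as an element of (48, 272), giving (16) ⊆ (48, 272). Containment (⊆): since 16 | 48 and 16 | 272 (48 = 16·3, 272 = 16·17), every Z-linear combination of 48 and 272 is divisible by 16, so (48, 272) ⊆ (16). Therefore (48, 272) = (16), d = 16.

Final answer: (48, 272) = (16); d = 16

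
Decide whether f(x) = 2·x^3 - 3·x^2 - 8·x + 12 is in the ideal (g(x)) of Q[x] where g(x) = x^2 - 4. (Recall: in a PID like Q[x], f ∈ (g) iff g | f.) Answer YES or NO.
In Q[x] the ideal (g) consists of all multiples of g, so f ∈ (g) iff g | f, i.e. iff the remainder of f on division by g is 0. Divide f by g (g is monic, so eliminate the leading term of the running remainder at each step):
  leading term 2·x^3: subtract (2·x)·g(x) = 2·x^3 - 8·x, leaving 12 - 3·x^2
  leading term -3·x^2: subtract (-3)·g(x) = 12 - 3·x^2, leaving 0
The remainder is 0, so f(x) = g(x) · h(x) with h(x) = 2·x - 3. Hence g | f, i.e. f ∈ (g).

Final answer: YES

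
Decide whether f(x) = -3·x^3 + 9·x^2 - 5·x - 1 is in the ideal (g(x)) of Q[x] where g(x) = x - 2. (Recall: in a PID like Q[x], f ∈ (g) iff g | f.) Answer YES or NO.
In Q[x] the ideal (g) consists of all multiples of g, so f ∈ (g) iff g | f, i.e. iff the remainder of f on division by g is 0. Divide f by g (g is monic, so eliminate the leading term of the running remainder at each step):
  leading term -3·x^3: subtract (-3·x^2)·g(x) = -3·x^3 + 6·x^2, leaving 3·x^2 - 5·x - 1
  leading term 3·x^2: subtract (3·x)·g(x) = 3·x^2 - 6·x, leaving x - 1
  leading term x: subtract (1)·g(x) = x - 2, leaving 1
The remainder r(x) = 1 ≠ 0 (and deg r < deg g), so g ∤ f, i.e. f ∉ (g).

Final answer: NO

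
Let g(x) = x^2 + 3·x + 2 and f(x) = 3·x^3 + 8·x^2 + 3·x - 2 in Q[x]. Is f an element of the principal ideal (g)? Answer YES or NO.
YES

In Q[x] the ideal (g) consists of all multiples of g, so f ∈ (g) iff g | f, i.e. iff the remainder of f on division by g is 0. Divide f by g (g is monic, so eliminate the leading term of the running remainder at each step):
  leading term 3·x^3: subtract (3·x)·g(x) = 3·x^3 + 9·x^2 + 6·x, leaving -x^2 - 3·x - 2
  leading term -x^2: subtract (-1)·g(x) = -x^2 - 3·x - 2, leaving 0
The remainder is 0, so f(x) = g(x) · h(x) with h(x) = 3·x - 1. Hence g | f, i.e. f ∈ (g).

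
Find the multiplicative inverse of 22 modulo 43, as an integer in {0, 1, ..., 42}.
22^(−1) ≡ 2 (mod 43)

Apply the extended Euclidean algorithm to (43, 22), tracking rows (r, s, t) with s·43 + t·22 = r. Each division r_prev = q·r_cur + r_new produces the new row as (previous row) − q·(current row):
  row A: (43, 1, 0)   [1·43 + 0·22 = 43]
  row B: (22, 0, 1)   [0·43 + 1·22 = 22]
  43 = 1·22 + 21   → row C = row A − 1·row B = (21, 1, −1)   [check: 1·43 − 1·22 = 21]
  22 = 1·21 + 1   → row D = row B − 1·row C = (1, −1, 2)   [check: −1·43 + 2·22 = 1]
  21 = 21·1 + 0   → remainder 0, stop. gcd = 1 (last nonzero row D).
The gcd is 1, so 22 is invertible mod 43. The last nonzero row gives −1·43 + 2·22 = 1, so t = 2. So 22^(−1) ≡ 2 (mod 43). Verify: 22 · 2 = 44 ≡ 1 (mod 43). ✓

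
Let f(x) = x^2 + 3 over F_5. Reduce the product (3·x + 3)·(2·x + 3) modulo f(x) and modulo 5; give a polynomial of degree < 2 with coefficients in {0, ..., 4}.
a · b ≡ 1 (mod f(x))

Multiply as integer polynomials: a · b = 6·x^2 + 15·x + 9. Reducing coefficients mod 5: a · b ≡ x^2 + 4. Now divide by f(x) = x^2 + 3 in F_5[x], eliminating the leading term at each step:
  leading term x^2: subtract (1)·f(x) = x^2 + 3, leaving 1 (coefficients mod 5)
The degree is now < 2, so this is the remainder. Hence a · b ≡ 1 in F_5[x]/(f).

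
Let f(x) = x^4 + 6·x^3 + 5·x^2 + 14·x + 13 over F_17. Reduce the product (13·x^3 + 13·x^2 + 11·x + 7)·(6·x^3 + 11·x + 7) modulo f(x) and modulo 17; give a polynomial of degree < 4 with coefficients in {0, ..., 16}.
Multiply as integer polynomials: a · b = 78·x^6 + 78·x^5 + 209·x^4 + 276·x^3 + 212·x^2 + 154·x + 49. Reducing coefficients mod 17: a · b ≡ 10·x^6 + 10·x^5 + 5·x^4 + 4·x^3 + 8·x^2 + x + 15. Now divide by f(x) = x^4 + 6·x^3 + 5·x^2 + 14·x + 13 in F_17[x], eliminating the leading term at each step:
  leading term 10·x^6: subtract (10·x^2)·f(x) = 10·x^6 + 9·x^5 + 16·x^4 + 4·x^3 + 11·x^2, leaving x^5 + 6·x^4 + 14·x^2 + x + 15 (coefficients mod 17)
  leading term x^5: subtract (x)·f(x) = x^5 + 6·x^4 + 5·x^3 + 14·x^2 + 13·x, leaving 12·x^3 + 5·x + 15 (coefficients mod 17)
The degree is now < 4, so this is the remainder. Hence a · b ≡ 12·x^3 + 5·x + 15 in F_17[x]/(f).

Final answer: a · b ≡ 12·x^3 + 5·x + 15 (mod f(x))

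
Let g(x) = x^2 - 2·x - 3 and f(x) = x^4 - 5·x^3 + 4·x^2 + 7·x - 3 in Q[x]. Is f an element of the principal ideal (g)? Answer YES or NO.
YES

In Q[x] the ideal (g) consists of all multiples of g, so f ∈ (g) iff g | f, i.e. iff the remainder of f on division by g is 0. Divide f by g (g is monic, so eliminate the leading term of the running remainder at each step):
  leading term x^4: subtract (x^2)·g(x) = x^4 - 2·x^3 - 3·x^2, leaving -3·x^3 + 7·x^2 + 7·x - 3
  leading term -3·x^3: subtract (-3·x)·g(x) = -3·x^3 + 6·x^2 + 9·x, leaving x^2 - 2·x - 3
  leading term x^2: subtract (1)·g(x) = x^2 - 2·x - 3, leaving 0
The remainder is 0, so f(x) = g(x) · h(x) with h(x) = x^2 - 3·x + 1. Hence g | f, i.e. f ∈ (g).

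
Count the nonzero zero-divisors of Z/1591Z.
Z/1591Z has 78 nonzero zero-divisors

In Z/1591Z each nonzero element is either a unit (gcd with 1591 is 1) or a zero-divisor (gcd > 1). The number of units is φ(1591): factorise 1591 = 37 · 43, so φ(1591) = (37 − 1) · (43 − 1) = 36 · 42 = 1512. The nonzero elements number 1591 − 1 = 1590. Hence the nonzero zero-divisors number 1590 − 1512 = 78.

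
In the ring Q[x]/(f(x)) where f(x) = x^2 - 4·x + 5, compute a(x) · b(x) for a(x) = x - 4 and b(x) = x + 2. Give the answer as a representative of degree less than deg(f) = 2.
First multiply in Q[x] without reducing: a · b = x^2 - 2·x - 8. Now divide by f(x) = x^2 - 4·x + 5, eliminating the leading term at each step:
  leading term x^2: subtract (1)·f(x) = x^2 - 4·x + 5, leaving 2·x - 13
The degree is now < 2, so this is the remainder. Hence a · b ≡ 2·x - 13 in Q[x]/(f).

Final answer: a · b ≡ 2·x - 13 (mod f(x))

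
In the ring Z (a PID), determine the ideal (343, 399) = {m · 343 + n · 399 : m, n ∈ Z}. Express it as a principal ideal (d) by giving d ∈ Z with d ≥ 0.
In the PID Z, (a, b) is generated by gcd(a, b). Compute gcd(399, 343) with the extended Euclidean algorithm, tracking rows (r, s, t) with s·399 + t·343 = r:
  row A: (399, 1, 0)   [1·399 + 0·343 = 399]
  row B: (343, 0, 1)   [0·399 + 1·343 = 343]
  399 = 1·343 + 56   → row C = row A − 1·row B = (56, 1, −1)   [check: 1·399 − 1·343 = 56]
  343 = 6·56 + 7   → row D = row B − 6·row C = (7, −6, 7)   [check: −6·399 + 7·343 = 7]
  56 = 8·7 + 0   → remainder 0, stop. gcd = 7 (last nonzero row D).
So gcd(343, 399) = 7, with Bézout identity −6·399 + 7·343 = 7. Containment (⊇): the Bézout identity exhibits 7 as an element of (343, 399), giving (7) ⊆ (343, 399). Containment (⊆): since 7 | 343 and 7 | 399 (343 = 7·49, 399 = 7·57), every Z-linear combination of 343 and 399 is divisible by 7, so (343, 399) ⊆ (7). Therefore (343, 399) = (7), d = 7.

Final answer: (343, 399) = (7); d = 7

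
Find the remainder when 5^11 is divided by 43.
34

Use repeated squaring. Binary(11) = 1011. Walk through the bits of the exponent 11 left-to-right: at each bit after the leading one, square the running value, then multiply by 5 if the bit is 1 (always reducing mod 43):
  bit 1 = 1 (leading): start with 5.
  bit 2 = 0: square 5^2 = 25 (mod 43).
  bit 3 = 1: square 25^2 = 625 ≡ 23; bit is 1, so multiply 23·5 = 115 ≡ 29 (mod 43).
  bit 4 = 1: square 29^2 = 841 ≡ 24; bit is 1, so multiply 24·5 = 120 ≡ 34 (mod 43).
Final value: 5^11 ≡ 34 (mod 43).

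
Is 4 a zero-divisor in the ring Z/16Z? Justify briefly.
gcd(4, 16) = 4 > 1, so 4 is not a unit in Z/16Z. In Z/nZ every nonzero non-unit is a zero-divisor: explicitly, take b = 16/gcd = 4 ≠ 0 (mod 16); then 4·4 = 16 = 1·16, i.e. 4·4 ≡ 0 (mod 16). So 4 is a zero-divisor.

Final answer: YES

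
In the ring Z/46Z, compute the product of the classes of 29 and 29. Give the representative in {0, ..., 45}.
Both factors are already reduced mod 46. 29 · 29 = 841. Dividing by 46: 841 = 18·46 + 13. So (29 · 29) mod 46 = 13.

Final answer: 13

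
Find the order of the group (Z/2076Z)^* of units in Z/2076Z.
|(Z/2076Z)^*| = 688

(Z/2076Z)^* consists of the classes a with gcd(a, 2076) = 1, so its order is φ(2076). φ is multiplicative, with φ(p^e) = p^e − p^(e−1). Factorise 2076 = 2^2 · 3 · 173. Then
  φ(2076) = (2^2 − 2^1) · (3 − 1) · (173 − 1) = 2 · 2 · 172 = 688.
Thus |(Z/2076Z)^*| = 688.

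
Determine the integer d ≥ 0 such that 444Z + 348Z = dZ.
(444, 348) = (12); d = 12

In the PID Z, (a, b) is generated by gcd(a, b). Compute gcd(444, 348) with the extended Euclidean algorithm, tracking rows (r, s, t) with s·444 + t·348 = r:
  row A: (444, 1, 0)   [1·444 + 0·348 = 444]
  row B: (348, 0, 1)   [0·444 + 1·348 = 348]
  444 = 1·348 + 96   → row C = row A − 1·row B = (96, 1, −1)   [check: 1·444 − 1·348 = 96]
  348 = 3·96 + 60   → row D = row B − 3·row C = (60, −3, 4)   [check: −3·444 + 4·348 = 60]
  96 = 1·60 + 36   → row E = row C − 1·row D = (36, 4, −5)   [check: 4·444 − 5·348 = 36]
  60 = 1·36 + 24   → row F = row D − 1·row E = (24, −7, 9)   [check: −7·444 + 9·348 = 24]
  36 = 1·24 + 12   → row G = row E − 1·row F = (12, 11, −14)   [check: 11·444 − 14·348 = 12]
  24 = 2·12 + 0   → remainder 0, stop. gcd = 12 (last nonzero row G).
So gcd(444, 348) = 12, with Bézout identity 11·444 − 14·348 = 12. Containment (⊇): the Bézout identity exhibits 12 as an element of (444, 348), giving (12) ⊆ (444, 348). Containment (⊆): since 12 | 444 and 12 | 348 (444 = 12·37, 348 = 12·29), every Z-linear combination of 444 and 348 is divisible by 12, so (444, 348) ⊆ (12). Therefore (444, 348) = (12), d = 12.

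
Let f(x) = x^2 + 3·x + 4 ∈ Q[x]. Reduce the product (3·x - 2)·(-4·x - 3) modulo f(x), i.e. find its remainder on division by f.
First multiply in Q[x] without reducing: a · b = -12·x^2 - x + 6. Now divide by f(x) = x^2 + 3·x + 4, eliminating the leading term at each step:
  leading term -12·x^2: subtract (-12)·f(x) = -12·x^2 - 36·x - 48, leaving 35·x + 54
The degree is now < 2, so this is the remainder. Hence a · b ≡ 35·x + 54 in Q[x]/(f).

Final answer: a · b ≡ 35·x + 54 (mod f(x))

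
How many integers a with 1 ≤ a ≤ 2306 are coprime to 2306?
1152

The number of a ∈ {1, ..., 2306} with gcd(a, 2306) = 1 is by definition Euler's totient φ(2306). φ is multiplicative, with φ(p^e) = p^e − p^(e−1). Factorise 2306 = 2 · 1153. Then
  φ(2306) = (2 − 1) · (1153 − 1) = 1 · 1152 = 1152.
So there are 1152 such integers.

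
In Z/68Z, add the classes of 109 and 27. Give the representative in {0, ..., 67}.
0

Reduce the summands first: 109 ≡ 41 (mod 68), so 109 + 27 ≡ 41 + 27 (mod 68). 41 + 27 = 68; 68 = 1·68 + 0, so (109 + 27) mod 68 = 0.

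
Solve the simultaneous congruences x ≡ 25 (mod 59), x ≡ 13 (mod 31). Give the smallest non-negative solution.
x ≡ 261 (mod 1829); the representative in [0, 1829) is 261

The moduli 59, 31 are pairwise coprime, so by the CRT there is a unique solution mod 59·31 = 1829.
Solve by successive substitution. Start with x ≡ 25 (mod 59).
  Combine with x ≡ 13 (mod 31): write x = 25 + 59·t and require 25 + 59·t ≡ 13 (mod 31), i.e. 59·t ≡ 13 − 25 ≡ 19 (mod 31). Since 59^(−1) ≡ 10 (mod 31) (59 ≡ 28 (mod 31)), t ≡ 10·19 ≡ 4 (mod 31). So x ≡ 25 + 59·4 = 261 (mod 1829).
Unique solution in [0, 1829): x = 261.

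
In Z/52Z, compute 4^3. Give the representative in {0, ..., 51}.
12

Use repeated squaring. Binary(3) = 11. Walk through the bits of the exponent 3 left-to-right: at each bit after the leading one, square the running value, then multiply by 4 if the bit is 1 (always reducing mod 52):
  bit 1 = 1 (leading): start with 4.
  bit 2 = 1: square 4^2 = 16; bit is 1, so multiply 16·4 = 64 ≡ 12 (mod 52).
Final value: 4^3 ≡ 12 (mod 52).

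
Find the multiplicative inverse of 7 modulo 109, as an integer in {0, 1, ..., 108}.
7^(−1) ≡ 78 (mod 109)

Apply the extended Euclidean algorithm to (109, 7), tracking rows (r, s, t) with s·109 + t·7 = r. Each division r_prev = q·r_cur + r_new produces the new row as (previous row) − q·(current row):
  row A: (109, 1, 0)   [1·109 + 0·7 = 109]
  row B: (7, 0, 1)   [0·109 + 1·7 = 7]
  109 = 15·7 + 4   → row C = row A − 15·row B = (4, 1, −15)   [check: 1·109 − 15·7 = 4]
  7 = 1·4 + 3   → row D = row B − 1·row C = (3, −1, 16)   [check: −1·109 + 16·7 = 3]
  4 = 1·3 + 1   → row E = row C − 1·row D = (1, 2, −31)   [check: 2·109 − 31·7 = 1]
  3 = 3·1 + 0   → remainder 0, stop. gcd = 1 (last nonzero row E).
The gcd is 1, so 7 is invertible mod 109. The last nonzero row gives 2·109 − 31·7 = 1, so t = −31. So 7^(−1) ≡ −31 ≡ 78 (mod 109). Verify: 7 · 78 = 546 ≡ 1 (mod 109). ✓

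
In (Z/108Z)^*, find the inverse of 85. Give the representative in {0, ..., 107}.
85^(−1) ≡ 61 (mod 108)

Apply the extended Euclidean algorithm to (108, 85), tracking rows (r, s, t) with s·108 + t·85 = r. Each division r_prev = q·r_cur + r_new produces the new row as (previous row) − q·(current row):
  row A: (108, 1, 0)   [1·108 + 0·85 = 108]
  row B: (85, 0, 1)   [0·108 + 1·85 = 85]
  108 = 1·85 + 23   → row C = row A − 1·row B = (23, 1, −1)   [check: 1·108 − 1·85 = 23]
  85 = 3·23 + 16   → row D = row B − 3·row C = (16, −3, 4)   [check: −3·108 + 4·85 = 16]
  23 = 1·16 + 7   → row E = row C − 1·row D = (7, 4, −5)   [check: 4·108 − 5·85 = 7]
  16 = 2·7 + 2   → row F = row D − 2·row E = (2, −11, 14)   [check: −11·108 + 14·85 = 2]
  7 = 3·2 + 1   → row G = row E − 3·row F = (1, 37, −47)   [check: 37·108 − 47·85 = 1]
  2 = 2·1 + 0   → remainder 0, stop. gcd = 1 (last nonzero row G).
The gcd is 1, so 85 is invertible mod 108. The last nonzero row gives 37·108 − 47·85 = 1, so t = −47. So 85^(−1) ≡ −47 ≡ 61 (mod 108). Verify: 85 · 61 = 5185 ≡ 1 (mod 108). ✓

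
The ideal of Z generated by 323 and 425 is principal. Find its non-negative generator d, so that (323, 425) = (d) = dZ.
In the PID Z, (a, b) is generated by gcd(a, b). Compute gcd(425, 323) with the extended Euclidean algorithm, tracking rows (r, s, t) with s·425 + t·323 = r:
  row A: (425, 1, 0)   [1·425 + 0·323 = 425]
  row B: (323, 0, 1)   [0·425 + 1·323 = 323]
  425 = 1·323 + 102   → row C = row A − 1·row B = (102, 1, −1)   [check: 1·425 − 1·323 = 102]
  323 = 3·102 + 17   → row D = row B − 3·row C = (17, −3, 4)   [check: −3·425 + 4·323 = 17]
  102 = 6·17 + 0   → remainder 0, stop. gcd = 17 (last nonzero row D).
So gcd(323, 425) = 17, with Bézout identity −3·425 + 4·323 = 17. Containment (⊇): the Bézout identity exhibits 17 as an element of (323, 425), giving (17) ⊆ (323, 425). Containment (⊆): since 17 | 323 and 17 | 425 (323 = 17·19, 425 = 17·25), every Z-linear combination of 323 and 425 is divisible by 17, so (323, 425) ⊆ (17). Therefore (323, 425) = (17), d = 17.

Final answer: (323, 425) = (17); d = 17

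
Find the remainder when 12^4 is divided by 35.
16

Use repeated squaring. Binary(4) = 100. Walk through the bits of the exponent 4 left-to-right: at each bit after the leading one, square the running value, then multiply by 12 if the bit is 1 (always reducing mod 35):
  bit 1 = 1 (leading): start with 12.
  bit 2 = 0: square 12^2 = 144 ≡ 4 (mod 35).
  bit 3 = 0: square 4^2 = 16 (mod 35).
Final value: 12^4 ≡ 16 (mod 35).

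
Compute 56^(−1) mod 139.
Apply the extended Euclidean algorithm to (139, 56), tracking rows (r, s, t) with s·139 + t·56 = r. Each division r_prev = q·r_cur + r_new produces the new row as (previous row) − q·(current row):
  row A: (139, 1, 0)   [1·139 + 0·56 = 139]
  row B: (56, 0, 1)   [0·139 + 1·56 = 56]
  139 = 2·56 + 27   → row C = row A − 2·row B = (27, 1, −2)   [check: 1·139 − 2·56 = 27]
  56 = 2·27 + 2   → row D = row B − 2·row C = (2, −2, 5)   [check: −2·139 + 5·56 = 2]
  27 = 13·2 + 1   → row E = row C − 13·row D = (1, 27, −67)   [check: 27·139 − 67·56 = 1]
  2 = 2·1 + 0   → remainder 0, stop. gcd = 1 (last nonzero row E).
The gcd is 1, so 56 is invertible mod 139. The last nonzero row gives 27·139 − 67·56 = 1, so t = −67. So 56^(−1) ≡ −67 ≡ 72 (mod 139). Verify: 56 · 72 = 4032 ≡ 1 (mod 139). ✓

Final answer: 56^(−1) ≡ 72 (mod 139)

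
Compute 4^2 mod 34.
Use repeated squaring. Binary(2) = 10. Walk through the bits of the exponent 2 left-to-right: at each bit after the leading one, square the running value, then multiply by 4 if the bit is 1 (always reducing mod 34):
  bit 1 = 1 (leading): start with 4.
  bit 2 = 0: square 4^2 = 16 (mod 34).
Final value: 4^2 ≡ 16 (mod 34).

Final answer: 16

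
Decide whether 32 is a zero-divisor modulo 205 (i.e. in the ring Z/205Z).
gcd(32, 205) = 1, so 32 is a unit in Z/205Z (it has a multiplicative inverse). A unit cannot be a zero-divisor: if 32·b ≡ 0 then multiplying both sides by 32^(−1) gives b ≡ 0. So 32 is not a zero-divisor.

Final answer: NO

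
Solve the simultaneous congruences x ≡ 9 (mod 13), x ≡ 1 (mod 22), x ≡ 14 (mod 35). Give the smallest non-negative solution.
x ≡ 7679 (mod 10010); the representative in [0, 10010) is 7679

The moduli 13, 22, 35 are pairwise coprime, so by the CRT there is a unique solution mod 13·22·35 = 10010.
Solve by successive substitution. Start with x ≡ 9 (mod 13).
  Combine with x ≡ 1 (mod 22): write x = 9 + 13·t and require 9 + 13·t ≡ 1 (mod 22), i.e. 13·t ≡ 1 − 9 ≡ 14 (mod 22). Since 13^(−1) ≡ 17 (mod 22), t ≡ 17·14 ≡ 18 (mod 22). So x ≡ 9 + 13·18 = 243 (mod 286).
  Combine with x ≡ 14 (mod 35): write x = 243 + 286·t and require 243 + 286·t ≡ 14 (mod 35), i.e. 286·t ≡ 14 − 243 ≡ 16 (mod 35). Since 286^(−1) ≡ 6 (mod 35) (286 ≡ 6 (mod 35)), t ≡ 6·16 ≡ 26 (mod 35). So x ≡ 243 + 286·26 = 7679 (mod 10010).
Unique solution in [0, 10010): x = 7679.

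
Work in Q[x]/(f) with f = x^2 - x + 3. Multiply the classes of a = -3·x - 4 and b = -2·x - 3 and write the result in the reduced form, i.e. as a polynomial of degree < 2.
First multiply in Q[x] without reducing: a · b = 6·x^2 + 17·x + 12. Now divide by f(x) = x^2 - x + 3, eliminating the leading term at each step:
  leading term 6·x^2: subtract (6)·f(x) = 6·x^2 - 6·x + 18, leaving 23·x - 6
The degree is now < 2, so this is the remainder. Hence a · b ≡ 23·x - 6 in Q[x]/(f).

Final answer: a · b ≡ 23·x - 6 (mod f(x))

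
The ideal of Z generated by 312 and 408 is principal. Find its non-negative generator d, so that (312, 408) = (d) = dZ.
In the PID Z, (a, b) is generated by gcd(a, b). Compute gcd(408, 312) with the extended Euclidean algorithm, tracking rows (r, s, t) with s·408 + t·312 = r:
  row A: (408, 1, 0)   [1·408 + 0·312 = 408]
  row B: (312, 0, 1)   [0·408 + 1·312 = 312]
  408 = 1·312 + 96   → row C = row A − 1·row B = (96, 1, −1)   [check: 1·408 − 1·312 = 96]
  312 = 3·96 + 24   → row D = row B − 3·row C = (24, −3, 4)   [check: −3·408 + 4·312 = 24]
  96 = 4·24 + 0   → remainder 0, stop. gcd = 24 (last nonzero row D).
So gcd(312, 408) = 24, with Bézout identity −3·408 + 4·312 = 24. Containment (⊇): the Bézout identity exhibits 24 as an element of (312, 408), giving (24) ⊆ (312, 408). Containment (⊆): since 24 | 312 and 24 | 408 (312 = 24·13, 408 = 24·17), every Z-linear combination of 312 and 408 is divisible by 24, so (312, 408) ⊆ (24). Therefore (312, 408) = (24), d = 24.

Final answer: (312, 408) = (24); d = 24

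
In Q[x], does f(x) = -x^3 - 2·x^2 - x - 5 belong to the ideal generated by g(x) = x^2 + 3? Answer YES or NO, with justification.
In Q[x] the ideal (g) consists of all multiples of g, so f ∈ (g) iff g | f, i.e. iff the remainder of f on division by g is 0. Divide f by g (g is monic, so eliminate the leading term of the running remainder at each step):
  leading term -x^3: subtract (-x)·g(x) = -x^3 - 3·x, leaving -2·x^2 + 2·x - 5
  leading term -2·x^2: subtract (-2)·g(x) = -2·x^2 - 6, leaving 2·x + 1
The remainder r(x) = 2·x + 1 ≠ 0 (and deg r < deg g), so g ∤ f, i.e. f ∉ (g).

Final answer: NO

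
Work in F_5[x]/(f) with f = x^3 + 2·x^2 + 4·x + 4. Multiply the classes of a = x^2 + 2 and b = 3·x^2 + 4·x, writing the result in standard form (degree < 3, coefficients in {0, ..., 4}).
Multiply as integer polynomials: a · b = 3·x^4 + 4·x^3 + 6·x^2 + 8·x. Reducing coefficients mod 5: a · b ≡ 3·x^4 + 4·x^3 + x^2 + 3·x. Now divide by f(x) = x^3 + 2·x^2 + 4·x + 4 in F_5[x], eliminating the leading term at each step:
  leading term 3·x^4: subtract (3·x)·f(x) = 3·x^4 + x^3 + 2·x^2 + 2·x, leaving 3·x^3 + 4·x^2 + x (coefficients mod 5)
  leading term 3·x^3: subtract (3)·f(x) = 3·x^3 + x^2 + 2·x + 2, leaving 3·x^2 + 4·x + 3 (coefficients mod 5)
The degree is now < 3, so this is the remainder. Hence a · b ≡ 3·x^2 + 4·x + 3 in F_5[x]/(f).

Final answer: a · b ≡ 3·x^2 + 4·x + 3 (mod f(x))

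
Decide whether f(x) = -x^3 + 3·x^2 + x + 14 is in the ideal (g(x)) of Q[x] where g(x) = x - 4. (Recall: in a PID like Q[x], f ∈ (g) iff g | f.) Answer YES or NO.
NO

In Q[x] the ideal (g) consists of all multiples of g, so f ∈ (g) iff g | f, i.e. iff the remainder of f on division by g is 0. Divide f by g (g is monic, so eliminate the leading term of the running remainder at each step):
  leading term -x^3: subtract (-x^2)·g(x) = -x^3 + 4·x^2, leaving -x^2 + x + 14
  leading term -x^2: subtract (-x)·g(x) = -x^2 + 4·x, leaving 14 - 3·x
  leading term -3·x: subtract (-3)·g(x) = 12 - 3·x, leaving 2
The remainder r(x) = 2 ≠ 0 (and deg r < deg g), so g ∤ f, i.e. f ∉ (g).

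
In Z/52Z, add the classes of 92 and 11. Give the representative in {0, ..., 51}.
Reduce the summands first: 92 ≡ 40 (mod 52), so 92 + 11 ≡ 40 + 11 (mod 52). 40 + 11 = 51; 51 = 0·52 + 51, so (92 + 11) mod 52 = 51.

Final answer: 51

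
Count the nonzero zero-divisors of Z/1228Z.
Z/1228Z has 615 nonzero zero-divisors

In Z/1228Z each nonzero element is either a unit (gcd with 1228 is 1) or a zero-divisor (gcd > 1). The number of units is φ(1228): factorise 1228 = 2^2 · 307, so φ(1228) = (2^2 − 2^1) · (307 − 1) = 2 · 306 = 612. The nonzero elements number 1228 − 1 = 1227. Hence the nonzero zero-divisors number 1227 − 612 = 615.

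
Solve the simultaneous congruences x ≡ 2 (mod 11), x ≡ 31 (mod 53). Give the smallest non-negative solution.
The moduli 11, 53 are pairwise coprime, so by the CRT there is a unique solution mod 11·53 = 583.
Solve by successive substitution. Start with x ≡ 2 (mod 11).
  Combine with x ≡ 31 (mod 53): write x = 2 + 11·t and require 2 + 11·t ≡ 31 (mod 53), i.e. 11·t ≡ 31 − 2 ≡ 29 (mod 53). Since 11^(−1) ≡ 29 (mod 53), t ≡ 29·29 ≡ 46 (mod 53). So x ≡ 2 + 11·46 = 508 (mod 583).
Unique solution in [0, 583): x = 508.

Final answer: x ≡ 508 (mod 583); the representative in [0, 583) is 508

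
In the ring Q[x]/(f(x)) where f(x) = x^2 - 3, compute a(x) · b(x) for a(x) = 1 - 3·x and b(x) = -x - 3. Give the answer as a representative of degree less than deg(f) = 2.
First multiply in Q[x] without reducing: a · b = 3·x^2 + 8·x - 3. Now divide by f(x) = x^2 - 3, eliminating the leading term at each step:
  leading term 3·x^2: subtract (3)·f(x) = 3·x^2 - 9, leaving 8·x + 6
The degree is now < 2, so this is the remainder. Hence a · b ≡ 8·x + 6 in Q[x]/(f).

Final answer: a · b ≡ 8·x + 6 (mod f(x))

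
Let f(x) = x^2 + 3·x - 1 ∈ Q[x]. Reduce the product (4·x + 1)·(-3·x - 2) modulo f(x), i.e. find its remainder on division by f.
a · b ≡ 25·x - 14 (mod f(x))

First multiply in Q[x] without reducing: a · b = -12·x^2 - 11·x - 2. Now divide by f(x) = x^2 + 3·x - 1, eliminating the leading term at each step:
  leading term -12·x^2: subtract (-12)·f(x) = -12·x^2 - 36·x + 12, leaving 25·x - 14
The degree is now < 2, so this is the remainder. Hence a · b ≡ 25·x - 14 in Q[x]/(f).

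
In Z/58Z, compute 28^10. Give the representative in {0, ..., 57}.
Use repeated squaring. Binary(10) = 1010. Walk through the bits of the exponent 10 left-to-right: at each bit after the leading one, square the running value, then multiply by 28 if the bit is 1 (always reducing mod 58):
  bit 1 = 1 (leading): start with 28.
  bit 2 = 0: square 28^2 = 784 ≡ 30 (mod 58).
  bit 3 = 1: square 30^2 = 900 ≡ 30; bit is 1, so multiply 30·28 = 840 ≡ 28 (mod 58).
  bit 4 = 0: square 28^2 = 784 ≡ 30 (mod 58).
Final value: 28^10 ≡ 30 (mod 58).

Final answer: 30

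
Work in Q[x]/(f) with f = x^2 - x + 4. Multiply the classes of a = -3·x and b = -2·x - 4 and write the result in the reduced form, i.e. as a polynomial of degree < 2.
a · b ≡ 18·x - 24 (mod f(x))

First multiply in Q[x] without reducing: a · b = 6·x^2 + 12·x. Now divide by f(x) = x^2 - x + 4, eliminating the leading term at each step:
  leading term 6·x^2: subtract (6)·f(x) = 6·x^2 - 6·x + 24, leaving 18·x - 24
The degree is now < 2, so this is the remainder. Hence a · b ≡ 18·x - 24 in Q[x]/(f).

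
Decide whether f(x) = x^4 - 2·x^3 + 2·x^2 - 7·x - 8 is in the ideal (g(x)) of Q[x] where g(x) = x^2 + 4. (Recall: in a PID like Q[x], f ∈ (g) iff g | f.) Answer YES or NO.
In Q[x] the ideal (g) consists of all multiples of g, so f ∈ (g) iff g | f, i.e. iff the remainder of f on division by g is 0. Divide f by g (g is monic, so eliminate the leading term of the running remainder at each step):
  leading term x^4: subtract (x^2)·g(x) = x^4 + 4·x^2, leaving -2·x^3 - 2·x^2 - 7·x - 8
  leading term -2·x^3: subtract (-2·x)·g(x) = -2·x^3 - 8·x, leaving -2·x^2 + x - 8
  leading term -2·x^2: subtract (-2)·g(x) = -2·x^2 - 8, leaving x
The remainder r(x) = x ≠ 0 (and deg r < deg g), so g ∤ f, i.e. f ∉ (g).

Final answer: NO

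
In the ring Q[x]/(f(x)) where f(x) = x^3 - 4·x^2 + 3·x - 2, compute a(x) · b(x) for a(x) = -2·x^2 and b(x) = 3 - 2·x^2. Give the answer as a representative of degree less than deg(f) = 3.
a · b ≡ 46·x^2 - 40·x + 32 (mod f(x))

First multiply in Q[x] without reducing: a · b = 4·x^4 - 6·x^2. Now divide by f(x) = x^3 - 4·x^2 + 3·x - 2, eliminating the leading term at each step:
  leading term 4·x^4: subtract (4·x)·f(x) = 4·x^4 - 16·x^3 + 12·x^2 - 8·x, leaving 16·x^3 - 18·x^2 + 8·x
  leading term 16·x^3: subtract (16)·f(x) = 16·x^3 - 64·x^2 + 48·x - 32, leaving 46·x^2 - 40·x + 32
The degree is now < 3, so this is the remainder. Hence a · b ≡ 46·x^2 - 40·x + 32 in Q[x]/(f).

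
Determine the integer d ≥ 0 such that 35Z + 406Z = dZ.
In the PID Z, (a, b) is generated by gcd(a, b). Compute gcd(406, 35) with the extended Euclidean algorithm, tracking rows (r, s, t) with s·406 + t·35 = r:
  row A: (406, 1, 0)   [1·406 + 0·35 = 406]
  row B: (35, 0, 1)   [0·406 + 1·35 = 35]
  406 = 11·35 + 21   → row C = row A − 11·row B = (21, 1, −11)   [check: 1·406 − 11·35 = 21]
  35 = 1·21 + 14   → row D = row B − 1·row C = (14, −1, 12)   [check: −1·406 + 12·35 = 14]
  21 = 1·14 + 7   → row E = row C − 1·row D = (7, 2, −23)   [check: 2·406 − 23·35 = 7]
  14 = 2·7 + 0   → remainder 0, stop. gcd = 7 (last nonzero row E).
So gcd(35, 406) = 7, with Bézout identity 2·406 − 23·35 = 7. Containment (⊇): the Bézout identity exhibits 7 as an element of (35, 406), giving (7) ⊆ (35, 406). Containment (⊆): since 7 | 35 and 7 | 406 (35 = 7·5, 406 = 7·58), every Z-linear combination of 35 and 406 is divisible by 7, so (35, 406) ⊆ (7). Therefore (35, 406) = (7), d = 7.

Final answer: (35, 406) = (7); d = 7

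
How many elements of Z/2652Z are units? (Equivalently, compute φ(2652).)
An element a ∈ Z/2652Z is a unit iff gcd(a, 2652) = 1, so the number of units is φ(2652). φ is multiplicative, with φ(p^e) = p^e − p^(e−1). Factorise 2652 = 2^2 · 3 · 13 · 17. Then
  φ(2652) = (2^2 − 2^1) · (3 − 1) · (13 − 1) · (17 − 1) = 2 · 2 · 12 · 16 = 768.

Final answer: Z/2652Z has φ(2652) = 768 units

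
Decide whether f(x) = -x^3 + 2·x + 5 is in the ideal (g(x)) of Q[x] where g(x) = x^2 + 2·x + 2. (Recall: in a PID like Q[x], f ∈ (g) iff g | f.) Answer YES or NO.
In Q[x] the ideal (g) consists of all multiples of g, so f ∈ (g) iff g | f, i.e. iff the remainder of f on division by g is 0. Divide f by g (g is monic, so eliminate the leading term of the running remainder at each step):
  leading term -x^3: subtract (-x)·g(x) = -x^3 - 2·x^2 - 2·x, leaving 2·x^2 + 4·x + 5
  leading term 2·x^2: subtract (2)·g(x) = 2·x^2 + 4·x + 4, leaving 1
The remainder r(x) = 1 ≠ 0 (and deg r < deg g), so g ∤ f, i.e. f ∉ (g).

Final answer: NO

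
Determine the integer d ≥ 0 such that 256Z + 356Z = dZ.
In the PID Z, (a, b) is generated by gcd(a, b). Compute gcd(356, 256) with the extended Euclidean algorithm, tracking rows (r, s, t) with s·356 + t·256 = r:
  row A: (356, 1, 0)   [1·356 + 0·256 = 356]
  row B: (256, 0, 1)   [0·356 + 1·256 = 256]
  356 = 1·256 + 100   → row C = row A − 1·row B = (100, 1, −1)   [check: 1·356 − 1·256 = 100]
  256 = 2·100 + 56   → row D = row B − 2·row C = (56, −2, 3)   [check: −2·356 + 3·256 = 56]
  100 = 1·56 + 44   → row E = row C − 1·row D = (44, 3, −4)   [check: 3·356 − 4·256 = 44]
  56 = 1·44 + 12   → row F = row D − 1·row E = (12, −5, 7)   [check: −5·356 + 7·256 = 12]
  44 = 3·12 + 8   → row G = row E − 3·row F = (8, 18, −25)   [check: 18·356 − 25·256 = 8]
  12 = 1·8 + 4   → row H = row F − 1·row G = (4, −23, 32)   [check: −23·356 + 32·256 = 4]
  8 = 2·4 + 0   → remainder 0, stop. gcd = 4 (last nonzero row H).
So gcd(256, 356) = 4, with Bézout identity −23·356 + 32·256 = 4. Containment (⊇): the Bézout identity exhibits 4 as an element of (256, 356), giving (4) ⊆ (256, 356). Containment (⊆): since 4 | 256 and 4 | 356 (256 = 4·64, 356 = 4·89), every Z-linear combination of 256 and 356 is divisible by 4, so (256, 356) ⊆ (4). Therefore (256, 356) = (4), d = 4.

Final answer: (256, 356) = (4); d = 4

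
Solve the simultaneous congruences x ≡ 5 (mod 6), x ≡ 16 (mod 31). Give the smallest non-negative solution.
x ≡ 47 (mod 186); the representative in [0, 186) is 47

The moduli 6, 31 are pairwise coprime, so by the CRT there is a unique solution mod 6·31 = 186.
Solve by successive substitution. Start with x ≡ 5 (mod 6).
  Combine with x ≡ 16 (mod 31): write x = 5 + 6·t and require 5 + 6·t ≡ 16 (mod 31), i.e. 6·t ≡ 16 − 5 ≡ 11 (mod 31). Since 6^(−1) ≡ 26 (mod 31), t ≡ 26·11 ≡ 7 (mod 31). So x ≡ 5 + 6·7 = 47 (mod 186).
Unique solution in [0, 186): x = 47.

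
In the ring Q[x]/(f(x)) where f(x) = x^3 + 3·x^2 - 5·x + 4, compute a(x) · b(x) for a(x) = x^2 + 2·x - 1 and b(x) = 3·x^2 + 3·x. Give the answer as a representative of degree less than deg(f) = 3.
First multiply in Q[x] without reducing: a · b = 3·x^4 + 9·x^3 + 3·x^2 - 3·x. Now divide by f(x) = x^3 + 3·x^2 - 5·x + 4, eliminating the leading term at each step:
  leading term 3·x^4: subtract (3·x)·f(x) = 3·x^4 + 9·x^3 - 15·x^2 + 12·x, leaving 18·x^2 - 15·x
The degree is now < 3, so this is the remainder. Hence a · b ≡ 18·x^2 - 15·x in Q[x]/(f).

Final answer: a · b ≡ 18·x^2 - 15·x (mod f(x))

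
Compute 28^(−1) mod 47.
28^(−1) ≡ 42 (mod 47)

Apply the extended Euclidean algorithm to (47, 28), tracking rows (r, s, t) with s·47 + t·28 = r. Each division r_prev = q·r_cur + r_new produces the new row as (previous row) − q·(current row):
  row A: (47, 1, 0)   [1·47 + 0·28 = 47]
  row B: (28, 0, 1)   [0·47 + 1·28 = 28]
  47 = 1·28 + 19   → row C = row A − 1·row B = (19, 1, −1)   [check: 1·47 − 1·28 = 19]
  28 = 1·19 + 9   → row D = row B − 1·row C = (9, −1, 2)   [check: −1·47 + 2·28 = 9]
  19 = 2·9 + 1   → row E = row C − 2·row D = (1, 3, −5)   [check: 3·47 − 5·28 = 1]
  9 = 9·1 + 0   → remainder 0, stop. gcd = 1 (last nonzero row E).
The gcd is 1, so 28 is invertible mod 47. The last nonzero row gives 3·47 − 5·28 = 1, so t = −5. So 28^(−1) ≡ −5 ≡ 42 (mod 47). Verify: 28 · 42 = 1176 ≡ 1 (mod 47). ✓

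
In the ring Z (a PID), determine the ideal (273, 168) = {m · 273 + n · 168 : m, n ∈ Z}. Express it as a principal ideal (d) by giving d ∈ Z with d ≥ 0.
(273, 168) = (21); d = 21

In the PID Z, (a, b) is generated by gcd(a, b). Compute gcd(273, 168) with the extended Euclidean algorithm, tracking rows (r, s, t) with s·273 + t·168 = r:
  row A: (273, 1, 0)   [1·273 + 0·168 = 273]
  row B: (168, 0, 1)   [0·273 + 1·168 = 168]
  273 = 1·168 + 105   → row C = row A − 1·row B = (105, 1, −1)   [check: 1·273 − 1·168 = 105]
  168 = 1·105 + 63   → row D = row B − 1·row C = (63, −1, 2)   [check: −1·273 + 2·168 = 63]
  105 = 1·63 + 42   → row E = row C − 1·row D = (42, 2, −3)   [check: 2·273 − 3·168 = 42]
  63 = 1·42 + 21   → row F = row D − 1·row E = (21, −3, 5)   [check: −3·273 + 5·168 = 21]
  42 = 2·21 + 0   → remainder 0, stop. gcd = 21 (last nonzero row F).
So gcd(273, 168) = 21, with Bézout identity −3·273 + 5·168 = 21. Containment (⊇): the Bézout identity exhibits 21 as an element of (273, 168), giving (21) ⊆ (273, 168). Containment (⊆): since 21 | 273 and 21 | 168 (273 = 21·13, 168 = 21·8), every Z-linear combination of 273 and 168 is divisible by 21, so (273, 168) ⊆ (21). Therefore (273, 168) = (21), d = 21.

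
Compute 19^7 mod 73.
25

Use repeated squaring. Binary(7) = 111. Walk through the bits of the exponent 7 left-to-right: at each bit after the leading one, square the running value, then multiply by 19 if the bit is 1 (always reducing mod 73):
  bit 1 = 1 (leading): start with 19.
  bit 2 = 1: square 19^2 = 361 ≡ 69; bit is 1, so multiply 69·19 = 1311 ≡ 70 (mod 73).
  bit 3 = 1: square 70^2 = 4900 ≡ 9; bit is 1, so multiply 9·19 = 171 ≡ 25 (mod 73).
Final value: 19^7 ≡ 25 (mod 73).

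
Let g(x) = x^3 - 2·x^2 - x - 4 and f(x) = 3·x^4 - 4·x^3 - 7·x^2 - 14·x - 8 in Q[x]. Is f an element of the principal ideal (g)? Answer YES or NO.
In Q[x] the ideal (g) consists of all multiples of g, so f ∈ (g) iff g | f, i.e. iff the remainder of f on division by g is 0. Divide f by g (g is monic, so eliminate the leading term of the running remainder at each step):
  leading term 3·x^4: subtract (3·x)·g(x) = 3·x^4 - 6·x^3 - 3·x^2 - 12·x, leaving 2·x^3 - 4·x^2 - 2·x - 8
  leading term 2·x^3: subtract (2)·g(x) = 2·x^3 - 4·x^2 - 2·x - 8, leaving 0
The remainder is 0, so f(x) = g(x) · h(x) with h(x) = 3·x + 2. Hence g | f, i.e. f ∈ (g).

Final answer: YES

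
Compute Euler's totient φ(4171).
φ is multiplicative, with φ(p^e) = p^e − p^(e−1). Factorise 4171 = 43 · 97. Then
  φ(4171) = (43 − 1) · (97 − 1) = 42 · 96 = 4032.

Final answer: φ(4171) = 4032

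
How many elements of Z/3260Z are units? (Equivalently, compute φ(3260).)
An element a ∈ Z/3260Z is a unit iff gcd(a, 3260) = 1, so the number of units is φ(3260). φ is multiplicative, with φ(p^e) = p^e − p^(e−1). Factorise 3260 = 2^2 · 5 · 163. Then
  φ(3260) = (2^2 − 2^1) · (5 − 1) · (163 − 1) = 2 · 4 · 162 = 1296.

Final answer: Z/3260Z has φ(3260) = 1296 units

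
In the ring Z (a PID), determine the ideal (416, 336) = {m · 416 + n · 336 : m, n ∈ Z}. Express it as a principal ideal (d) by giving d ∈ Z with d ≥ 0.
In the PID Z, (a, b) is generated by gcd(a, b). Compute gcd(416, 336) with the extended Euclidean algorithm, tracking rows (r, s, t) with s·416 + t·336 = r:
  row A: (416, 1, 0)   [1·416 + 0·336 = 416]
  row B: (336, 0, 1)   [0·416 + 1·336 = 336]
  416 = 1·336 + 80   → row C = row A − 1·row B = (80, 1, −1)   [check: 1·416 − 1·336 = 80]
  336 = 4·80 + 16   → row D = row B − 4·row C = (16, −4, 5)   [check: −4·416 + 5·336 = 16]
  80 = 5·16 + 0   → remainder 0, stop. gcd = 16 (last nonzero row D).
So gcd(416, 336) = 16, with Bézout identity −4·416 + 5·336 = 16. Containment (⊇): the Bézout identity exhibits 16 as an element of (416, 336), giving (16) ⊆ (416, 336). Containment (⊆): since 16 | 416 and 16 | 336 (416 = 16·26, 336 = 16·21), every Z-linear combination of 416 and 336 is divisible by 16, so (416, 336) ⊆ (16). Therefore (416, 336) = (16), d = 16.

Final answer: (416, 336) = (16); d = 16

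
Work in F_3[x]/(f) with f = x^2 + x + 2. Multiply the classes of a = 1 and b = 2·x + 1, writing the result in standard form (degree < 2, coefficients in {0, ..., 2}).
Multiply as integer polynomials: a · b = 2·x + 1. Reducing coefficients mod 3: a · b ≡ 2·x + 1. This already has degree < 2, so no reduction by f is needed. Hence a · b ≡ 2·x + 1 in F_3[x]/(f).

Final answer: a · b ≡ 2·x + 1 (mod f(x))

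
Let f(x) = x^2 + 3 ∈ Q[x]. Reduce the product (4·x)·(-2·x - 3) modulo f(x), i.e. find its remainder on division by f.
a · b ≡ 24 - 12·x (mod f(x))

First multiply in Q[x] without reducing: a · b = -8·x^2 - 12·x. Now divide by f(x) = x^2 + 3, eliminating the leading term at each step:
  leading term -8·x^2: subtract (-8)·f(x) = -8·x^2 - 24, leaving 24 - 12·x
The degree is now < 2, so this is the remainder. Hence a · b ≡ 24 - 12·x in Q[x]/(f).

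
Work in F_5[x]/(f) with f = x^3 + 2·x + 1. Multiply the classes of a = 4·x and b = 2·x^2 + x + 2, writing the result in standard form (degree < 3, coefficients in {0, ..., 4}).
a · b ≡ 4·x^2 + 2·x + 2 (mod f(x))

Multiply as integer polynomials: a · b = 8·x^3 + 4·x^2 + 8·x. Reducing coefficients mod 5: a · b ≡ 3·x^3 + 4·x^2 + 3·x. Now divide by f(x) = x^3 + 2·x + 1 in F_5[x], eliminating the leading term at each step:
  leading term 3·x^3: subtract (3)·f(x) = 3·x^3 + x + 3, leaving 4·x^2 + 2·x + 2 (coefficients mod 5)
The degree is now < 3, so this is the remainder. Hence a · b ≡ 4·x^2 + 2·x + 2 in F_5[x]/(f).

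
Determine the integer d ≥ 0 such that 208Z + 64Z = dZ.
(208, 64) = (16); d = 16

In the PID Z, (a, b) is generated by gcd(a, b). Compute gcd(208, 64) with the extended Euclidean algorithm, tracking rows (r, s, t) with s·208 + t·64 = r:
  row A: (208, 1, 0)   [1·208 + 0·64 = 208]
  row B: (64, 0, 1)   [0·208 + 1·64 = 64]
  208 = 3·64 + 16   → row C = row A − 3·row B = (16, 1, −3)   [check: 1·208 − 3·64 = 16]
  64 = 4·16 + 0   → remainder 0, stop. gcd = 16 (last nonzero row C).
So gcd(208, 64) = 16, with Bézout identity 1·208 − 3·64 = 16. Containment (⊇): the Bézout identity exhibits 16 as an element of (208, 64), giving (16) ⊆ (208, 64). Containment (⊆): since 16 | 208 and 16 | 64 (208 = 16·13, 64 = 16·4), every Z-linear combination of 208 and 64 is divisible by 16, so (208, 64) ⊆ (16). Therefore (208, 64) = (16), d = 16.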